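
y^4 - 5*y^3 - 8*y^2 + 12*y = y*(y - 6)*(y - 1)*(y + 2)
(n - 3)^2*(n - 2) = n^3 - 8*n^2 + 21*n - 18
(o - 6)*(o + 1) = o^2 - 5*o - 6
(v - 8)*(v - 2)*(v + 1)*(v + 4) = v^4 - 5*v^3 - 30*v^2 + 40*v + 64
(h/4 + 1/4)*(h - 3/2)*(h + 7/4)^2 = h^4/4 + 3*h^3/4 - 3*h^2/64 - 217*h/128 - 147/128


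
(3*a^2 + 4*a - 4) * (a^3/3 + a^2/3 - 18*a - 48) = a^5 + 7*a^4/3 - 54*a^3 - 652*a^2/3 - 120*a + 192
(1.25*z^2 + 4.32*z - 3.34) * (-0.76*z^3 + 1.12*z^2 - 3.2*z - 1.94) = -0.95*z^5 - 1.8832*z^4 + 3.3768*z^3 - 19.9898*z^2 + 2.3072*z + 6.4796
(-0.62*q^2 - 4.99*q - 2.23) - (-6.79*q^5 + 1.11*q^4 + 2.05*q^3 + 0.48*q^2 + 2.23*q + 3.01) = 6.79*q^5 - 1.11*q^4 - 2.05*q^3 - 1.1*q^2 - 7.22*q - 5.24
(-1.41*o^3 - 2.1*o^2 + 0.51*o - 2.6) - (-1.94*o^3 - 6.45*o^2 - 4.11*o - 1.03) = 0.53*o^3 + 4.35*o^2 + 4.62*o - 1.57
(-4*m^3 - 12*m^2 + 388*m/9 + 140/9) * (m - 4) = -4*m^4 + 4*m^3 + 820*m^2/9 - 1412*m/9 - 560/9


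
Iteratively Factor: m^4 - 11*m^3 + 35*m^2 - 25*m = (m - 5)*(m^3 - 6*m^2 + 5*m) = m*(m - 5)*(m^2 - 6*m + 5) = m*(m - 5)^2*(m - 1)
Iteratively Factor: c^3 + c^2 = (c)*(c^2 + c) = c*(c + 1)*(c)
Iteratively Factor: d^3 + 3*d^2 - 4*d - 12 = (d - 2)*(d^2 + 5*d + 6) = (d - 2)*(d + 3)*(d + 2)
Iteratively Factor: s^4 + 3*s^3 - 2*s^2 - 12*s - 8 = (s + 2)*(s^3 + s^2 - 4*s - 4) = (s + 1)*(s + 2)*(s^2 - 4) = (s + 1)*(s + 2)^2*(s - 2)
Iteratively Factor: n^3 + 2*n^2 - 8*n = (n - 2)*(n^2 + 4*n) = n*(n - 2)*(n + 4)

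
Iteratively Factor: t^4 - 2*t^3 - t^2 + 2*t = (t + 1)*(t^3 - 3*t^2 + 2*t) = (t - 1)*(t + 1)*(t^2 - 2*t) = t*(t - 1)*(t + 1)*(t - 2)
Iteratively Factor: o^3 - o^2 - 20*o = (o)*(o^2 - o - 20) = o*(o - 5)*(o + 4)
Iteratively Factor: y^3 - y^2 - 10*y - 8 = (y + 2)*(y^2 - 3*y - 4) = (y - 4)*(y + 2)*(y + 1)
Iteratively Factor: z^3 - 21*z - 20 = (z + 4)*(z^2 - 4*z - 5) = (z - 5)*(z + 4)*(z + 1)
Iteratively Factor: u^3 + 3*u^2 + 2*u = (u)*(u^2 + 3*u + 2) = u*(u + 1)*(u + 2)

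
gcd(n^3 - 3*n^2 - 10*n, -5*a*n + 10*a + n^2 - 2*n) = 1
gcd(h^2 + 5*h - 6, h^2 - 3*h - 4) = 1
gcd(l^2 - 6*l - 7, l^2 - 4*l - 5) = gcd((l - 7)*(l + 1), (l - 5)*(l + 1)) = l + 1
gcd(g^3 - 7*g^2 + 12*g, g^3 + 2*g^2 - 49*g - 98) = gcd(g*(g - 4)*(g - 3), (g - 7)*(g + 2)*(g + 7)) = 1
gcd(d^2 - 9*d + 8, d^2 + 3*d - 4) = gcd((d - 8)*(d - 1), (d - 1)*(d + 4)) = d - 1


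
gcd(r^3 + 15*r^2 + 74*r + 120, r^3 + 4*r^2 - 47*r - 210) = r^2 + 11*r + 30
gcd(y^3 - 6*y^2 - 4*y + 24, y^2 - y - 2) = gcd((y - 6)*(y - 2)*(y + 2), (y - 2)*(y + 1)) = y - 2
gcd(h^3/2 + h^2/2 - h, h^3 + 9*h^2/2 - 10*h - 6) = 1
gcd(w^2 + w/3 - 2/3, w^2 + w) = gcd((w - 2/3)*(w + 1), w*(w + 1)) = w + 1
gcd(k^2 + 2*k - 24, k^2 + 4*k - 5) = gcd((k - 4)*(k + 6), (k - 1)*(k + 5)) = 1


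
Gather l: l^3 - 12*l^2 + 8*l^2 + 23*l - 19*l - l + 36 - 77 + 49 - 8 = l^3 - 4*l^2 + 3*l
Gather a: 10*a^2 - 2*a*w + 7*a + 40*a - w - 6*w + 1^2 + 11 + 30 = 10*a^2 + a*(47 - 2*w) - 7*w + 42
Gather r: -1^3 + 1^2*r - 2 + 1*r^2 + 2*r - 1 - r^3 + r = -r^3 + r^2 + 4*r - 4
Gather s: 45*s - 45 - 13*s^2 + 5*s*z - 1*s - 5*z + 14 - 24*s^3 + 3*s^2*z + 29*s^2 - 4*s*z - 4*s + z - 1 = -24*s^3 + s^2*(3*z + 16) + s*(z + 40) - 4*z - 32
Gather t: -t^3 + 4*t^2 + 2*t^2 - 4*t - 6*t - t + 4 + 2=-t^3 + 6*t^2 - 11*t + 6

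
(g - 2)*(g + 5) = g^2 + 3*g - 10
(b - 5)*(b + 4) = b^2 - b - 20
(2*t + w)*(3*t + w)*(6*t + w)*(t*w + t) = 36*t^4*w + 36*t^4 + 36*t^3*w^2 + 36*t^3*w + 11*t^2*w^3 + 11*t^2*w^2 + t*w^4 + t*w^3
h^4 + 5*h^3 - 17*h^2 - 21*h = h*(h - 3)*(h + 1)*(h + 7)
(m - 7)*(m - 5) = m^2 - 12*m + 35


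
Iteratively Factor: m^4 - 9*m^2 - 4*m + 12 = (m + 2)*(m^3 - 2*m^2 - 5*m + 6) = (m + 2)^2*(m^2 - 4*m + 3) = (m - 1)*(m + 2)^2*(m - 3)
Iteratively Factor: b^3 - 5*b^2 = (b)*(b^2 - 5*b) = b^2*(b - 5)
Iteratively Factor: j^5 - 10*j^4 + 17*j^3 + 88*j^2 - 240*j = (j - 4)*(j^4 - 6*j^3 - 7*j^2 + 60*j) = (j - 4)^2*(j^3 - 2*j^2 - 15*j) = (j - 4)^2*(j + 3)*(j^2 - 5*j) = j*(j - 4)^2*(j + 3)*(j - 5)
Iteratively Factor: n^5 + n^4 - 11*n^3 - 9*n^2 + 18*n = (n - 3)*(n^4 + 4*n^3 + n^2 - 6*n) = (n - 3)*(n + 3)*(n^3 + n^2 - 2*n) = (n - 3)*(n + 2)*(n + 3)*(n^2 - n) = n*(n - 3)*(n + 2)*(n + 3)*(n - 1)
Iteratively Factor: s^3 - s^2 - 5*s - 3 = (s + 1)*(s^2 - 2*s - 3) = (s - 3)*(s + 1)*(s + 1)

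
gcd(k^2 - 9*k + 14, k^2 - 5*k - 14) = k - 7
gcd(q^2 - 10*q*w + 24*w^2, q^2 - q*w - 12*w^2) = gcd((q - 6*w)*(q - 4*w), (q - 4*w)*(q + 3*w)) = q - 4*w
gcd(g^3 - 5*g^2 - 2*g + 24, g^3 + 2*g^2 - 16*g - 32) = g^2 - 2*g - 8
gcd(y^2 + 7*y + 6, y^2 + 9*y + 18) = y + 6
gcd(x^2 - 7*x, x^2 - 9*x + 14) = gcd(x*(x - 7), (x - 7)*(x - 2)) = x - 7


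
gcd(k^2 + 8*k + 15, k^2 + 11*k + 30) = k + 5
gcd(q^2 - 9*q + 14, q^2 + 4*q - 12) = q - 2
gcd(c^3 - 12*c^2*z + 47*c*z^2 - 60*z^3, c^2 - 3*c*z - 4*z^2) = -c + 4*z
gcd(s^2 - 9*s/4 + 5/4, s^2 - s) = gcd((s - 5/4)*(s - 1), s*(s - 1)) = s - 1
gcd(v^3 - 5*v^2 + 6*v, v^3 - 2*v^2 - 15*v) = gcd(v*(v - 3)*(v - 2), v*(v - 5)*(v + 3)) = v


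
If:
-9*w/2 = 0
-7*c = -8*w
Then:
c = 0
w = 0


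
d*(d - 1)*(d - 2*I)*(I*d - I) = I*d^4 + 2*d^3 - 2*I*d^3 - 4*d^2 + I*d^2 + 2*d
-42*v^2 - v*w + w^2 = (-7*v + w)*(6*v + w)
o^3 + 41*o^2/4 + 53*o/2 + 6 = (o + 1/4)*(o + 4)*(o + 6)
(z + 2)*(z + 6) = z^2 + 8*z + 12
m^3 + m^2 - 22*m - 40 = (m - 5)*(m + 2)*(m + 4)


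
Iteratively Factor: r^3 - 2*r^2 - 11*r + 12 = (r + 3)*(r^2 - 5*r + 4) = (r - 4)*(r + 3)*(r - 1)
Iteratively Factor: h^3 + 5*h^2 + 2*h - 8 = (h + 4)*(h^2 + h - 2) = (h + 2)*(h + 4)*(h - 1)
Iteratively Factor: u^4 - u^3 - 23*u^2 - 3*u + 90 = (u + 3)*(u^3 - 4*u^2 - 11*u + 30) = (u - 5)*(u + 3)*(u^2 + u - 6) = (u - 5)*(u - 2)*(u + 3)*(u + 3)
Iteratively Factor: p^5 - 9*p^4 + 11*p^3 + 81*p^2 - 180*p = (p - 5)*(p^4 - 4*p^3 - 9*p^2 + 36*p) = (p - 5)*(p - 3)*(p^3 - p^2 - 12*p) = (p - 5)*(p - 4)*(p - 3)*(p^2 + 3*p) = p*(p - 5)*(p - 4)*(p - 3)*(p + 3)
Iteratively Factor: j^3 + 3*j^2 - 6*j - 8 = (j + 1)*(j^2 + 2*j - 8) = (j - 2)*(j + 1)*(j + 4)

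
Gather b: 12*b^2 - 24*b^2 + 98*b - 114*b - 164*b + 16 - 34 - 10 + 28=-12*b^2 - 180*b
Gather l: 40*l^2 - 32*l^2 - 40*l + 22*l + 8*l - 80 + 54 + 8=8*l^2 - 10*l - 18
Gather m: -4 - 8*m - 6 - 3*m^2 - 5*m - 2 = -3*m^2 - 13*m - 12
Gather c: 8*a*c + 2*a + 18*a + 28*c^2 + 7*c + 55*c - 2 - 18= 20*a + 28*c^2 + c*(8*a + 62) - 20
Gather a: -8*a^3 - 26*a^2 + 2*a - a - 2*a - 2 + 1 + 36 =-8*a^3 - 26*a^2 - a + 35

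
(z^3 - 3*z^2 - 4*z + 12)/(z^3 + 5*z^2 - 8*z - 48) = (z^2 - 4)/(z^2 + 8*z + 16)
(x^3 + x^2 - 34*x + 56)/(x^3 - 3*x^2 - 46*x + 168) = (x - 2)/(x - 6)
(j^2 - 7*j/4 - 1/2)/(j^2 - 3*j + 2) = (j + 1/4)/(j - 1)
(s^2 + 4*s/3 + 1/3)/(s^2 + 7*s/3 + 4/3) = (3*s + 1)/(3*s + 4)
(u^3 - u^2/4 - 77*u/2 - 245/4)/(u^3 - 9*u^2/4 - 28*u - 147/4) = (u + 5)/(u + 3)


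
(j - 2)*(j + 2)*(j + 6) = j^3 + 6*j^2 - 4*j - 24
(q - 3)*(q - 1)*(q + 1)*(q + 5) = q^4 + 2*q^3 - 16*q^2 - 2*q + 15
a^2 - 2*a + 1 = (a - 1)^2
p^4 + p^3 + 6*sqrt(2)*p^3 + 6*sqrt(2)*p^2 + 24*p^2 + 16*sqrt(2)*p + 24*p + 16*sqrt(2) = (p + 1)*(p + 2*sqrt(2))^3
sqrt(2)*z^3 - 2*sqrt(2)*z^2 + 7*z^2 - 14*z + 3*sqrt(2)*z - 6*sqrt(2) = (z - 2)*(z + 3*sqrt(2))*(sqrt(2)*z + 1)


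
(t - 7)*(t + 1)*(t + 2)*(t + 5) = t^4 + t^3 - 39*t^2 - 109*t - 70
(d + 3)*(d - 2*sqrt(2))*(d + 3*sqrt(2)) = d^3 + sqrt(2)*d^2 + 3*d^2 - 12*d + 3*sqrt(2)*d - 36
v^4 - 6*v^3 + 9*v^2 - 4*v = v*(v - 4)*(v - 1)^2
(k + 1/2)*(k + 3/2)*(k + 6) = k^3 + 8*k^2 + 51*k/4 + 9/2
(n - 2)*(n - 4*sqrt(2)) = n^2 - 4*sqrt(2)*n - 2*n + 8*sqrt(2)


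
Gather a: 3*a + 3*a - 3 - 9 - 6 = 6*a - 18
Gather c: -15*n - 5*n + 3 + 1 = 4 - 20*n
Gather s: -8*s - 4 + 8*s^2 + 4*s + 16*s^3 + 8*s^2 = 16*s^3 + 16*s^2 - 4*s - 4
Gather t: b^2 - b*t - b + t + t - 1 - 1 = b^2 - b + t*(2 - b) - 2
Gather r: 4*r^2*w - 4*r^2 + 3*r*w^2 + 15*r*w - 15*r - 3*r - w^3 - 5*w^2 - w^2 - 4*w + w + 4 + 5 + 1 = r^2*(4*w - 4) + r*(3*w^2 + 15*w - 18) - w^3 - 6*w^2 - 3*w + 10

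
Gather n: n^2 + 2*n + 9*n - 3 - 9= n^2 + 11*n - 12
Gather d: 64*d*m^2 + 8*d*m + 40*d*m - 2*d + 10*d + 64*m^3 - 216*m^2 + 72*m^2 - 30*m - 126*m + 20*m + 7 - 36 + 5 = d*(64*m^2 + 48*m + 8) + 64*m^3 - 144*m^2 - 136*m - 24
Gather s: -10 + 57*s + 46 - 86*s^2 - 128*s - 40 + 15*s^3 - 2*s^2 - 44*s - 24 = 15*s^3 - 88*s^2 - 115*s - 28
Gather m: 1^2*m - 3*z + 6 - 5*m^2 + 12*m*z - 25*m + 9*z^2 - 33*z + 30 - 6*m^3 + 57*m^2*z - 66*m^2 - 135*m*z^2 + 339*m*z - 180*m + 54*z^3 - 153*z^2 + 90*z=-6*m^3 + m^2*(57*z - 71) + m*(-135*z^2 + 351*z - 204) + 54*z^3 - 144*z^2 + 54*z + 36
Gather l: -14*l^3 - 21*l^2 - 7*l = -14*l^3 - 21*l^2 - 7*l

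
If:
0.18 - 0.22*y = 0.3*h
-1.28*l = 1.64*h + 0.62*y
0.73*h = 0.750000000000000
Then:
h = 1.03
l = -1.03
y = -0.58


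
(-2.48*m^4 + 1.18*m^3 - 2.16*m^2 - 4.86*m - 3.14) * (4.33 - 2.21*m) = 5.4808*m^5 - 13.3462*m^4 + 9.883*m^3 + 1.3878*m^2 - 14.1044*m - 13.5962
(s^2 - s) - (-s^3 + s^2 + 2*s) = s^3 - 3*s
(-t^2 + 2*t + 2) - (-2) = -t^2 + 2*t + 4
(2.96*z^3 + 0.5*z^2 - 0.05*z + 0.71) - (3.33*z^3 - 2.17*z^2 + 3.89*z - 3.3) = -0.37*z^3 + 2.67*z^2 - 3.94*z + 4.01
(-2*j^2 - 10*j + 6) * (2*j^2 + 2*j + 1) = -4*j^4 - 24*j^3 - 10*j^2 + 2*j + 6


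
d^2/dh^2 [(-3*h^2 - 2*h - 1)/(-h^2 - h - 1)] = 2*(-h^3 - 6*h^2 - 3*h + 1)/(h^6 + 3*h^5 + 6*h^4 + 7*h^3 + 6*h^2 + 3*h + 1)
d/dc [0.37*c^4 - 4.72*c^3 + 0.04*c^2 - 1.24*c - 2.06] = 1.48*c^3 - 14.16*c^2 + 0.08*c - 1.24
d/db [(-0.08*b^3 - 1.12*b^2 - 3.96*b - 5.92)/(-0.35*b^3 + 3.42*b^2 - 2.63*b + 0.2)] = (-0.6656*b^4 - 2.3512*b^3 + 10.2248*b^2 + 40.0448*b - 16.3616)/(0.1225*b^6 - 2.394*b^5 + 13.5374*b^4 - 18.1292*b^3 + 8.2849*b^2 - 1.052*b + 0.04)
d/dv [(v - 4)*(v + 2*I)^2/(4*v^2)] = (v^3/4 + v*(1 + 4*I) - 8)/v^3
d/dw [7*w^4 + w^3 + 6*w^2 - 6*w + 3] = 28*w^3 + 3*w^2 + 12*w - 6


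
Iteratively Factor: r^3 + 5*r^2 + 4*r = (r + 4)*(r^2 + r) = (r + 1)*(r + 4)*(r)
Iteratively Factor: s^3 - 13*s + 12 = (s - 1)*(s^2 + s - 12) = (s - 1)*(s + 4)*(s - 3)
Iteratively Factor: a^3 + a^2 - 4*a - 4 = (a - 2)*(a^2 + 3*a + 2) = (a - 2)*(a + 2)*(a + 1)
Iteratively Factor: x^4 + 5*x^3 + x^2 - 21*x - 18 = (x + 1)*(x^3 + 4*x^2 - 3*x - 18) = (x - 2)*(x + 1)*(x^2 + 6*x + 9) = (x - 2)*(x + 1)*(x + 3)*(x + 3)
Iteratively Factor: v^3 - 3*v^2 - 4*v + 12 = (v + 2)*(v^2 - 5*v + 6) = (v - 2)*(v + 2)*(v - 3)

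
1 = 1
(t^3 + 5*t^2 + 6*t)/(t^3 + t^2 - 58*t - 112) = t*(t + 3)/(t^2 - t - 56)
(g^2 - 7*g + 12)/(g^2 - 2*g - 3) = (g - 4)/(g + 1)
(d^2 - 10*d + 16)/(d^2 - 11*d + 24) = (d - 2)/(d - 3)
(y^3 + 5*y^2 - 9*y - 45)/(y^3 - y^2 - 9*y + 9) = (y + 5)/(y - 1)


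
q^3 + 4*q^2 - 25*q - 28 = (q - 4)*(q + 1)*(q + 7)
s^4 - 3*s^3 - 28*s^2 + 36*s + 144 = (s - 6)*(s - 3)*(s + 2)*(s + 4)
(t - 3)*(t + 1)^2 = t^3 - t^2 - 5*t - 3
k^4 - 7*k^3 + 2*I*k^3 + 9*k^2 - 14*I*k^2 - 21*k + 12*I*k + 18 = (k - 6)*(k - 1)*(k - I)*(k + 3*I)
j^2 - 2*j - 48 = (j - 8)*(j + 6)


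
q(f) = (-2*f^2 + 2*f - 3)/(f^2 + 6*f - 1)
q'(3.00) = -0.12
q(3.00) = -0.58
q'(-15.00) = -0.18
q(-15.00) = -3.60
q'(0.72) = 1.08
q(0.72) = -0.68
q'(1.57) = -0.02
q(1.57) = -0.44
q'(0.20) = 302.78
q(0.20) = -11.17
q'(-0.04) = 10.16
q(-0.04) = 2.49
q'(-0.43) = 0.79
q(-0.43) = 1.25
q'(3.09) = -0.12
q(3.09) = -0.59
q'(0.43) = 5.69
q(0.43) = -1.42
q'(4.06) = -0.11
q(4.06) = -0.70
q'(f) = (2 - 4*f)/(f^2 + 6*f - 1) + (-2*f - 6)*(-2*f^2 + 2*f - 3)/(f^2 + 6*f - 1)^2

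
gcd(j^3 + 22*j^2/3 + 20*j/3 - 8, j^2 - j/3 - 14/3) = j + 2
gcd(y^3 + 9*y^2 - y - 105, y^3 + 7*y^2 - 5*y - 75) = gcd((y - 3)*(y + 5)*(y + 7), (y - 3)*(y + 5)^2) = y^2 + 2*y - 15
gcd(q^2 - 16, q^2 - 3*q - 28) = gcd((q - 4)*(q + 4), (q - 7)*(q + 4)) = q + 4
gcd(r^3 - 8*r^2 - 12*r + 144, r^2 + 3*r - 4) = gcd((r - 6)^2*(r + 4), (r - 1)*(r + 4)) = r + 4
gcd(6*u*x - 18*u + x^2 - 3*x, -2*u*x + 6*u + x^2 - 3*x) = x - 3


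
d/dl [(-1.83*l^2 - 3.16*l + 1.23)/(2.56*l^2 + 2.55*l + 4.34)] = (3.4231*l^2 - 22.182*l - 16.8509)/(6.5536*l^4 + 13.056*l^3 + 28.7233*l^2 + 22.134*l + 18.8356)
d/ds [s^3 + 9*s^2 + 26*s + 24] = 3*s^2 + 18*s + 26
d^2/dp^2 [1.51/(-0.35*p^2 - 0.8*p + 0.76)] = (0.36995*p^2 + 0.8456*p - 1.51*(0.7*p + 0.8)*(1.4*p + 1.6) - 0.80332)/(0.35*p^2 + 0.8*p - 0.76)^3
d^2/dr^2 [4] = 0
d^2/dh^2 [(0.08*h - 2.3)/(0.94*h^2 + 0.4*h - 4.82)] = ((4.26 - 0.4512*h)*(0.94*h^2 + 0.4*h - 4.82) + (0.08*h - 2.3)*(1.88*h + 0.4)*(3.76*h + 0.8))/(0.94*h^2 + 0.4*h - 4.82)^3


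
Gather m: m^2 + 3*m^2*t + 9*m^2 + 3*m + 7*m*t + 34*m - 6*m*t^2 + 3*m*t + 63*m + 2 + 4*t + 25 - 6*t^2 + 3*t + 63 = m^2*(3*t + 10) + m*(-6*t^2 + 10*t + 100) - 6*t^2 + 7*t + 90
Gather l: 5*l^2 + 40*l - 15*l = 5*l^2 + 25*l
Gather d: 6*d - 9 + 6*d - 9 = 12*d - 18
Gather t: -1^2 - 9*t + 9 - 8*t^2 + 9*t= 8 - 8*t^2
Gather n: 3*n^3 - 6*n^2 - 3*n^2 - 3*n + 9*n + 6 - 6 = 3*n^3 - 9*n^2 + 6*n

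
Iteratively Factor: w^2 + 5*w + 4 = (w + 1)*(w + 4)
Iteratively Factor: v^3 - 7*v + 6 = (v - 1)*(v^2 + v - 6) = (v - 1)*(v + 3)*(v - 2)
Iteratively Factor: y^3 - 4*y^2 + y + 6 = (y - 3)*(y^2 - y - 2) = (y - 3)*(y - 2)*(y + 1)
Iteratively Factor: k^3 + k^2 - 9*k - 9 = (k - 3)*(k^2 + 4*k + 3) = (k - 3)*(k + 1)*(k + 3)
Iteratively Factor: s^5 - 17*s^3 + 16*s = (s - 4)*(s^4 + 4*s^3 - s^2 - 4*s) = (s - 4)*(s - 1)*(s^3 + 5*s^2 + 4*s) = (s - 4)*(s - 1)*(s + 1)*(s^2 + 4*s) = (s - 4)*(s - 1)*(s + 1)*(s + 4)*(s)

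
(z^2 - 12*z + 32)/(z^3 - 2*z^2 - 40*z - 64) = (z - 4)/(z^2 + 6*z + 8)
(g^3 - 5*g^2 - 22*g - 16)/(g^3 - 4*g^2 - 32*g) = (g^2 + 3*g + 2)/(g*(g + 4))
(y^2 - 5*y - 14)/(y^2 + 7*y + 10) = (y - 7)/(y + 5)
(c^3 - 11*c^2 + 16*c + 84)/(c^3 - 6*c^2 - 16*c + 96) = (c^2 - 5*c - 14)/(c^2 - 16)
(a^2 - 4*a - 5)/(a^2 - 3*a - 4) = (a - 5)/(a - 4)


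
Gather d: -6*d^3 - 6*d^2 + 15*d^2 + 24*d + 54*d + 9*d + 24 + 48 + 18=-6*d^3 + 9*d^2 + 87*d + 90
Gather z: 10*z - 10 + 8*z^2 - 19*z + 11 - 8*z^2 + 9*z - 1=0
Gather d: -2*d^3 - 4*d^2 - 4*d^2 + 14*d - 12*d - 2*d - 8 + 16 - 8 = -2*d^3 - 8*d^2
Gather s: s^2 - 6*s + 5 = s^2 - 6*s + 5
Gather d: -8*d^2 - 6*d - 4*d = -8*d^2 - 10*d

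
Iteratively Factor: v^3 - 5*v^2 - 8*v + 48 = (v - 4)*(v^2 - v - 12) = (v - 4)^2*(v + 3)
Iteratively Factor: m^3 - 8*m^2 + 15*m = (m - 5)*(m^2 - 3*m) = (m - 5)*(m - 3)*(m)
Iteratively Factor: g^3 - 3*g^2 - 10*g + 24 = (g - 4)*(g^2 + g - 6) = (g - 4)*(g + 3)*(g - 2)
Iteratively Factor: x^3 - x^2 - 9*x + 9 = (x - 1)*(x^2 - 9) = (x - 1)*(x + 3)*(x - 3)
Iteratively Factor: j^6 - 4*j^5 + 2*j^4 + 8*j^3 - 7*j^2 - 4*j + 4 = (j - 1)*(j^5 - 3*j^4 - j^3 + 7*j^2 - 4) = (j - 1)*(j + 1)*(j^4 - 4*j^3 + 3*j^2 + 4*j - 4) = (j - 2)*(j - 1)*(j + 1)*(j^3 - 2*j^2 - j + 2) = (j - 2)^2*(j - 1)*(j + 1)*(j^2 - 1) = (j - 2)^2*(j - 1)^2*(j + 1)*(j + 1)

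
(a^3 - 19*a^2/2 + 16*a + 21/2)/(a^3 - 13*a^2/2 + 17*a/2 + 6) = (a - 7)/(a - 4)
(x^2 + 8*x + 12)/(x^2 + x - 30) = (x + 2)/(x - 5)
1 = 1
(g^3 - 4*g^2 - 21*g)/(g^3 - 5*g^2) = (g^2 - 4*g - 21)/(g*(g - 5))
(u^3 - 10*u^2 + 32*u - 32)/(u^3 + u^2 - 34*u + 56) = (u - 4)/(u + 7)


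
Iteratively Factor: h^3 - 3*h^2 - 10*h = (h - 5)*(h^2 + 2*h) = (h - 5)*(h + 2)*(h)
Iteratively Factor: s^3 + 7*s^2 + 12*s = (s + 4)*(s^2 + 3*s) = (s + 3)*(s + 4)*(s)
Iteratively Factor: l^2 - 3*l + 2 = (l - 1)*(l - 2)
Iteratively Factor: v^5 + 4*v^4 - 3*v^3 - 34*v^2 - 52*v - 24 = (v + 1)*(v^4 + 3*v^3 - 6*v^2 - 28*v - 24) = (v + 1)*(v + 2)*(v^3 + v^2 - 8*v - 12) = (v + 1)*(v + 2)^2*(v^2 - v - 6) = (v - 3)*(v + 1)*(v + 2)^2*(v + 2)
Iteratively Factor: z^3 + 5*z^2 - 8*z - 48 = (z + 4)*(z^2 + z - 12) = (z - 3)*(z + 4)*(z + 4)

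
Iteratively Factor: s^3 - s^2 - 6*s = (s)*(s^2 - s - 6) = s*(s + 2)*(s - 3)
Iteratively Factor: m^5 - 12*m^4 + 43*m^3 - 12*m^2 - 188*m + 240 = (m + 2)*(m^4 - 14*m^3 + 71*m^2 - 154*m + 120) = (m - 4)*(m + 2)*(m^3 - 10*m^2 + 31*m - 30) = (m - 5)*(m - 4)*(m + 2)*(m^2 - 5*m + 6) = (m - 5)*(m - 4)*(m - 2)*(m + 2)*(m - 3)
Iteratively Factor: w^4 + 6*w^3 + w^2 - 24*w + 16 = (w - 1)*(w^3 + 7*w^2 + 8*w - 16) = (w - 1)*(w + 4)*(w^2 + 3*w - 4) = (w - 1)^2*(w + 4)*(w + 4)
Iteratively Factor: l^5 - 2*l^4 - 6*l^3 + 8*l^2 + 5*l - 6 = (l - 1)*(l^4 - l^3 - 7*l^2 + l + 6) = (l - 1)*(l + 1)*(l^3 - 2*l^2 - 5*l + 6) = (l - 1)*(l + 1)*(l + 2)*(l^2 - 4*l + 3) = (l - 3)*(l - 1)*(l + 1)*(l + 2)*(l - 1)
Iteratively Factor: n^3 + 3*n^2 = (n)*(n^2 + 3*n) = n^2*(n + 3)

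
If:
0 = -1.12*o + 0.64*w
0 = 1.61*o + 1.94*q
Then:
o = 0.571428571428571*w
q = -0.474226804123711*w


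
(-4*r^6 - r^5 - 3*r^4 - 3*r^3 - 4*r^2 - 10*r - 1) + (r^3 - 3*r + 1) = -4*r^6 - r^5 - 3*r^4 - 2*r^3 - 4*r^2 - 13*r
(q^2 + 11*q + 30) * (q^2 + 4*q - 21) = q^4 + 15*q^3 + 53*q^2 - 111*q - 630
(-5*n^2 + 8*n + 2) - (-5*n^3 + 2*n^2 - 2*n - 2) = 5*n^3 - 7*n^2 + 10*n + 4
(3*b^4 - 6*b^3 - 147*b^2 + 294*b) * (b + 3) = 3*b^5 + 3*b^4 - 165*b^3 - 147*b^2 + 882*b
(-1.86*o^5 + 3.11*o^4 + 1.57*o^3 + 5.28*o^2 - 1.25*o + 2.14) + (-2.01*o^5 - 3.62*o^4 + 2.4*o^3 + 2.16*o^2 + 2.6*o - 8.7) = -3.87*o^5 - 0.51*o^4 + 3.97*o^3 + 7.44*o^2 + 1.35*o - 6.56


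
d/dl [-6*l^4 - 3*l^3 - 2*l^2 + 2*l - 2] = -24*l^3 - 9*l^2 - 4*l + 2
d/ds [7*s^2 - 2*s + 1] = 14*s - 2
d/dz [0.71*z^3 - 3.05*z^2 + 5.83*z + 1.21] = 2.13*z^2 - 6.1*z + 5.83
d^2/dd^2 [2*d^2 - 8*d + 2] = 4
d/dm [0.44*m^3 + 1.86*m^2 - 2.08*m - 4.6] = 1.32*m^2 + 3.72*m - 2.08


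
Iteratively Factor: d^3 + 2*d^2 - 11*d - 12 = (d - 3)*(d^2 + 5*d + 4) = (d - 3)*(d + 1)*(d + 4)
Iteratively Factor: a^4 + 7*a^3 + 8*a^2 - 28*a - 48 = (a + 4)*(a^3 + 3*a^2 - 4*a - 12) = (a + 3)*(a + 4)*(a^2 - 4) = (a - 2)*(a + 3)*(a + 4)*(a + 2)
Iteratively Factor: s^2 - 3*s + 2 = (s - 1)*(s - 2)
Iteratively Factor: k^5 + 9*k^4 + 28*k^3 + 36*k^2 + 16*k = (k + 4)*(k^4 + 5*k^3 + 8*k^2 + 4*k) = (k + 2)*(k + 4)*(k^3 + 3*k^2 + 2*k) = (k + 1)*(k + 2)*(k + 4)*(k^2 + 2*k) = (k + 1)*(k + 2)^2*(k + 4)*(k)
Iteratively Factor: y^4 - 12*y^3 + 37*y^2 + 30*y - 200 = (y - 4)*(y^3 - 8*y^2 + 5*y + 50) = (y - 5)*(y - 4)*(y^2 - 3*y - 10) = (y - 5)^2*(y - 4)*(y + 2)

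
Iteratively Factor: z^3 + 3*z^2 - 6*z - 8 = (z + 1)*(z^2 + 2*z - 8) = (z + 1)*(z + 4)*(z - 2)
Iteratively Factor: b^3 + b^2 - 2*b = (b)*(b^2 + b - 2) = b*(b - 1)*(b + 2)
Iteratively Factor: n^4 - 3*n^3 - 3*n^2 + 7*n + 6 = (n + 1)*(n^3 - 4*n^2 + n + 6) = (n - 3)*(n + 1)*(n^2 - n - 2) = (n - 3)*(n - 2)*(n + 1)*(n + 1)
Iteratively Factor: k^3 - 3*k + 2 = (k + 2)*(k^2 - 2*k + 1) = (k - 1)*(k + 2)*(k - 1)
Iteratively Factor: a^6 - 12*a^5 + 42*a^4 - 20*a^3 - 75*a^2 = (a - 3)*(a^5 - 9*a^4 + 15*a^3 + 25*a^2) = a*(a - 3)*(a^4 - 9*a^3 + 15*a^2 + 25*a) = a^2*(a - 3)*(a^3 - 9*a^2 + 15*a + 25) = a^2*(a - 5)*(a - 3)*(a^2 - 4*a - 5) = a^2*(a - 5)^2*(a - 3)*(a + 1)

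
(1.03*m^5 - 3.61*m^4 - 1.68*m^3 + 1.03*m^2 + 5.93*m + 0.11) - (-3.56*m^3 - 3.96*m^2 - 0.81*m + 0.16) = 1.03*m^5 - 3.61*m^4 + 1.88*m^3 + 4.99*m^2 + 6.74*m - 0.05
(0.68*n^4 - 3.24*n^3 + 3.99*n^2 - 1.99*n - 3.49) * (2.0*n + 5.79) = 1.36*n^5 - 2.5428*n^4 - 10.7796*n^3 + 19.1221*n^2 - 18.5021*n - 20.2071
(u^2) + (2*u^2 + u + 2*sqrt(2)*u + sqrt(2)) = 3*u^2 + u + 2*sqrt(2)*u + sqrt(2)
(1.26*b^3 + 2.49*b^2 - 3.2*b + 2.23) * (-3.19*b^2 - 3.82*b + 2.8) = -4.0194*b^5 - 12.7563*b^4 + 4.2242*b^3 + 12.0823*b^2 - 17.4786*b + 6.244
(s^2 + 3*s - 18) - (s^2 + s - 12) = 2*s - 6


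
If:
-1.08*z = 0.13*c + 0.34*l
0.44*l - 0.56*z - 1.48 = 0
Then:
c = -11.6363636363636*z - 8.7972027972028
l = 1.27272727272727*z + 3.36363636363636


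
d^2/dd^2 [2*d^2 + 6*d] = 4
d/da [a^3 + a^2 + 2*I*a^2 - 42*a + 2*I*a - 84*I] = 3*a^2 + a*(2 + 4*I) - 42 + 2*I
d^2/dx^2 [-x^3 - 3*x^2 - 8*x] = -6*x - 6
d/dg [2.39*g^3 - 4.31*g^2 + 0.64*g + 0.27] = 7.17*g^2 - 8.62*g + 0.64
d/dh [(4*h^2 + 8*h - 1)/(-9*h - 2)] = (-36*h^2 - 16*h - 25)/(81*h^2 + 36*h + 4)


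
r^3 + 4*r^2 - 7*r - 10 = (r - 2)*(r + 1)*(r + 5)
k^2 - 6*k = k*(k - 6)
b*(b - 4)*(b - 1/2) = b^3 - 9*b^2/2 + 2*b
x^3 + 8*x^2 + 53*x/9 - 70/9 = (x - 2/3)*(x + 5/3)*(x + 7)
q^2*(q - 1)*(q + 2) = q^4 + q^3 - 2*q^2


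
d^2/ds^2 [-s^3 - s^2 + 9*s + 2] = -6*s - 2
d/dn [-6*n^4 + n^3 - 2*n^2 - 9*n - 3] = -24*n^3 + 3*n^2 - 4*n - 9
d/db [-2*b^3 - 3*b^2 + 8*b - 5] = -6*b^2 - 6*b + 8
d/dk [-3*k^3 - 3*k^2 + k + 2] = -9*k^2 - 6*k + 1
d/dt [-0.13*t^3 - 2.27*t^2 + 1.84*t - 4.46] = -0.39*t^2 - 4.54*t + 1.84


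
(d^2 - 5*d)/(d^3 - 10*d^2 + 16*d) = (d - 5)/(d^2 - 10*d + 16)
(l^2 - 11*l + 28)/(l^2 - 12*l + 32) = (l - 7)/(l - 8)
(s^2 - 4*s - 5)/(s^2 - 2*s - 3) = (s - 5)/(s - 3)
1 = 1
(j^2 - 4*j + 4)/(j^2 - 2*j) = (j - 2)/j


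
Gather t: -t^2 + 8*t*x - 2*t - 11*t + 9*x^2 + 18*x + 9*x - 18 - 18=-t^2 + t*(8*x - 13) + 9*x^2 + 27*x - 36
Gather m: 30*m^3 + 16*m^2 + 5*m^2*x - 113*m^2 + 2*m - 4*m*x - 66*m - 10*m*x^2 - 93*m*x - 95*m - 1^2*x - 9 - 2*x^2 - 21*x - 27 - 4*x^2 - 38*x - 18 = 30*m^3 + m^2*(5*x - 97) + m*(-10*x^2 - 97*x - 159) - 6*x^2 - 60*x - 54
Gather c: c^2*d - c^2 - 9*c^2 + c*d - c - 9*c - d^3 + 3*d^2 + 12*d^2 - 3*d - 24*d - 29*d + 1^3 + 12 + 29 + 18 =c^2*(d - 10) + c*(d - 10) - d^3 + 15*d^2 - 56*d + 60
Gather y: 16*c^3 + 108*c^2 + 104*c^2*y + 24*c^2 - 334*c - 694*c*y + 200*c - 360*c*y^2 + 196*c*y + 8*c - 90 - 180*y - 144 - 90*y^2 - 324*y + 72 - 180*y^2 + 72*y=16*c^3 + 132*c^2 - 126*c + y^2*(-360*c - 270) + y*(104*c^2 - 498*c - 432) - 162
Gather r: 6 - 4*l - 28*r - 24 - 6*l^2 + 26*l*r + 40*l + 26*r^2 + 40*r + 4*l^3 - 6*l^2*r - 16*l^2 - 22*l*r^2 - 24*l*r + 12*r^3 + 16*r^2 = 4*l^3 - 22*l^2 + 36*l + 12*r^3 + r^2*(42 - 22*l) + r*(-6*l^2 + 2*l + 12) - 18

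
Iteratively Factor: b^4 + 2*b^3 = (b)*(b^3 + 2*b^2) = b^2*(b^2 + 2*b) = b^2*(b + 2)*(b)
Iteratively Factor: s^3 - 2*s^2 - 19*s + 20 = (s + 4)*(s^2 - 6*s + 5) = (s - 5)*(s + 4)*(s - 1)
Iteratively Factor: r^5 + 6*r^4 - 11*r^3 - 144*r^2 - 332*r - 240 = (r + 2)*(r^4 + 4*r^3 - 19*r^2 - 106*r - 120) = (r + 2)*(r + 3)*(r^3 + r^2 - 22*r - 40) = (r + 2)*(r + 3)*(r + 4)*(r^2 - 3*r - 10) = (r - 5)*(r + 2)*(r + 3)*(r + 4)*(r + 2)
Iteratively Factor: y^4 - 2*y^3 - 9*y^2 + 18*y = (y - 2)*(y^3 - 9*y) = (y - 3)*(y - 2)*(y^2 + 3*y) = y*(y - 3)*(y - 2)*(y + 3)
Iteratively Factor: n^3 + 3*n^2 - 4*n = (n + 4)*(n^2 - n) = (n - 1)*(n + 4)*(n)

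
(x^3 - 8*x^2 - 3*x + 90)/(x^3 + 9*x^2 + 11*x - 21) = (x^2 - 11*x + 30)/(x^2 + 6*x - 7)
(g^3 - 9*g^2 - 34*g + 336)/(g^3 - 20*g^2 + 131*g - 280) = (g + 6)/(g - 5)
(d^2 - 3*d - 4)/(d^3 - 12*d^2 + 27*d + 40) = (d - 4)/(d^2 - 13*d + 40)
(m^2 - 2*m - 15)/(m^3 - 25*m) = (m + 3)/(m*(m + 5))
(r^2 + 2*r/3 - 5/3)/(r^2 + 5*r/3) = (r - 1)/r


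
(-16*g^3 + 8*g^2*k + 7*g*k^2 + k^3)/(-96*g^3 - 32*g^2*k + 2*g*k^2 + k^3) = (g - k)/(6*g - k)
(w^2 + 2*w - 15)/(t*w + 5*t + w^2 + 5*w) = (w - 3)/(t + w)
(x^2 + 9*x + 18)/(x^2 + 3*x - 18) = (x + 3)/(x - 3)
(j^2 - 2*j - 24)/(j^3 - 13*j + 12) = (j - 6)/(j^2 - 4*j + 3)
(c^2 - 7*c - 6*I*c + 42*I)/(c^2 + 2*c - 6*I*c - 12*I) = (c - 7)/(c + 2)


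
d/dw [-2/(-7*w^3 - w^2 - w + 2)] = 2*(-21*w^2 - 2*w - 1)/(7*w^3 + w^2 + w - 2)^2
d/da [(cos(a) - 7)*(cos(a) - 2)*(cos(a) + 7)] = (-3*cos(a)^2 + 4*cos(a) + 49)*sin(a)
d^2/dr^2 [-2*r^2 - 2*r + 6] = -4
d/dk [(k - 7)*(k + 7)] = 2*k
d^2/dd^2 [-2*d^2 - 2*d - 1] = -4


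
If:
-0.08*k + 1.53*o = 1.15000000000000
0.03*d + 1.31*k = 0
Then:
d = 627.708333333333 - 835.125*o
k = 19.125*o - 14.375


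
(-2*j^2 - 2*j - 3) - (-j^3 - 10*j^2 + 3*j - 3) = j^3 + 8*j^2 - 5*j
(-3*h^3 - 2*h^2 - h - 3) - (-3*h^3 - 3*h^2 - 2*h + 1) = h^2 + h - 4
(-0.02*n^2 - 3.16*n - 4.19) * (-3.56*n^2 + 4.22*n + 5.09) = 0.0712*n^4 + 11.1652*n^3 + 1.4794*n^2 - 33.7662*n - 21.3271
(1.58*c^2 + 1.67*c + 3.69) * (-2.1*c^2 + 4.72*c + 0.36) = -3.318*c^4 + 3.9506*c^3 + 0.702199999999999*c^2 + 18.018*c + 1.3284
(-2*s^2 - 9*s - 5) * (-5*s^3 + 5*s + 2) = 10*s^5 + 45*s^4 + 15*s^3 - 49*s^2 - 43*s - 10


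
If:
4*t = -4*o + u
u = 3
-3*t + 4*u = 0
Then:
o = -13/4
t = 4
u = 3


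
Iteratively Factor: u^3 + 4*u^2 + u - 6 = (u + 2)*(u^2 + 2*u - 3) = (u + 2)*(u + 3)*(u - 1)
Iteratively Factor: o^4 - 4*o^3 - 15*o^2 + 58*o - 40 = (o - 2)*(o^3 - 2*o^2 - 19*o + 20) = (o - 2)*(o + 4)*(o^2 - 6*o + 5) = (o - 5)*(o - 2)*(o + 4)*(o - 1)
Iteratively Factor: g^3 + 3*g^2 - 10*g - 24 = (g + 2)*(g^2 + g - 12) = (g - 3)*(g + 2)*(g + 4)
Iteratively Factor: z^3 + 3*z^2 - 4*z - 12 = (z - 2)*(z^2 + 5*z + 6) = (z - 2)*(z + 2)*(z + 3)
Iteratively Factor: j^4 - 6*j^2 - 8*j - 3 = (j - 3)*(j^3 + 3*j^2 + 3*j + 1) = (j - 3)*(j + 1)*(j^2 + 2*j + 1) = (j - 3)*(j + 1)^2*(j + 1)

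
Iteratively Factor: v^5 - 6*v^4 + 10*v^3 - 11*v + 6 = (v + 1)*(v^4 - 7*v^3 + 17*v^2 - 17*v + 6) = (v - 1)*(v + 1)*(v^3 - 6*v^2 + 11*v - 6) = (v - 1)^2*(v + 1)*(v^2 - 5*v + 6) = (v - 3)*(v - 1)^2*(v + 1)*(v - 2)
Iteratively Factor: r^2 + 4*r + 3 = (r + 3)*(r + 1)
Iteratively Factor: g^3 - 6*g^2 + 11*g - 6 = (g - 3)*(g^2 - 3*g + 2) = (g - 3)*(g - 2)*(g - 1)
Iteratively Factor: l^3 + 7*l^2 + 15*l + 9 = (l + 3)*(l^2 + 4*l + 3) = (l + 1)*(l + 3)*(l + 3)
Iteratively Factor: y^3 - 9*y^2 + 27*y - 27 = (y - 3)*(y^2 - 6*y + 9) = (y - 3)^2*(y - 3)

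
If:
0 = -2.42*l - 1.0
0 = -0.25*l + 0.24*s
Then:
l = -0.41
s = -0.43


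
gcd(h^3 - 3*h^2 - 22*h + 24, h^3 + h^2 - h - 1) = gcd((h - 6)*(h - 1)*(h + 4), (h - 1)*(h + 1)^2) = h - 1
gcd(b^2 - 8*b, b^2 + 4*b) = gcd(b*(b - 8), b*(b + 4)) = b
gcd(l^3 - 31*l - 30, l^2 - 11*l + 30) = l - 6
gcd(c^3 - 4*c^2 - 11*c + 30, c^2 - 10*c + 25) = c - 5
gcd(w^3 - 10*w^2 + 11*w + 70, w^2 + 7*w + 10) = w + 2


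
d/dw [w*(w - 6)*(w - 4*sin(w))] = -w*(w - 6)*(4*cos(w) - 1) + w*(w - 4*sin(w)) + (w - 6)*(w - 4*sin(w))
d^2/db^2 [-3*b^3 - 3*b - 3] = -18*b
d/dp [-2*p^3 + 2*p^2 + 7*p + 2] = -6*p^2 + 4*p + 7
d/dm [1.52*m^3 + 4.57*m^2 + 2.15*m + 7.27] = 4.56*m^2 + 9.14*m + 2.15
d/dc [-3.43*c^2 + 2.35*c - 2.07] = 2.35 - 6.86*c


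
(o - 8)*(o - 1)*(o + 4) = o^3 - 5*o^2 - 28*o + 32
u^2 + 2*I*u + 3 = (u - I)*(u + 3*I)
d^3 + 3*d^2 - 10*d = d*(d - 2)*(d + 5)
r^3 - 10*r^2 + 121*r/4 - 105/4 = (r - 5)*(r - 7/2)*(r - 3/2)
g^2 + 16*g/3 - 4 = (g - 2/3)*(g + 6)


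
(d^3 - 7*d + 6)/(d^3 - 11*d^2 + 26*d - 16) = (d + 3)/(d - 8)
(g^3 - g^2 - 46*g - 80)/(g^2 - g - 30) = (g^2 - 6*g - 16)/(g - 6)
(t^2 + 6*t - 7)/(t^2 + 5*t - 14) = (t - 1)/(t - 2)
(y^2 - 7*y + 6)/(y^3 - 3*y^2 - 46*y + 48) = (y - 6)/(y^2 - 2*y - 48)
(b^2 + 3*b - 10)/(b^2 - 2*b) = (b + 5)/b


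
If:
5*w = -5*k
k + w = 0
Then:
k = -w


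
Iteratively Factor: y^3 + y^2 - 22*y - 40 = (y + 4)*(y^2 - 3*y - 10) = (y - 5)*(y + 4)*(y + 2)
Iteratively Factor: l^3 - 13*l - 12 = (l + 3)*(l^2 - 3*l - 4) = (l - 4)*(l + 3)*(l + 1)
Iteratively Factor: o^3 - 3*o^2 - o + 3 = (o - 3)*(o^2 - 1) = (o - 3)*(o - 1)*(o + 1)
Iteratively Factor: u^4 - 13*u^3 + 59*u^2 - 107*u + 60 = (u - 3)*(u^3 - 10*u^2 + 29*u - 20) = (u - 3)*(u - 1)*(u^2 - 9*u + 20) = (u - 5)*(u - 3)*(u - 1)*(u - 4)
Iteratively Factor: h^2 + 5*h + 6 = (h + 3)*(h + 2)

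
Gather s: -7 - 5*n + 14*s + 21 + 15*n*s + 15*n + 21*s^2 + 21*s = 10*n + 21*s^2 + s*(15*n + 35) + 14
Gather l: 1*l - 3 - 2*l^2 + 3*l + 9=-2*l^2 + 4*l + 6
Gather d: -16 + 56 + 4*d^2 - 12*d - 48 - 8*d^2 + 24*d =-4*d^2 + 12*d - 8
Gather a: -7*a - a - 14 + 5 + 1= -8*a - 8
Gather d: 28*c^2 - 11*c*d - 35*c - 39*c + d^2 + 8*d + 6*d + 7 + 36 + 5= 28*c^2 - 74*c + d^2 + d*(14 - 11*c) + 48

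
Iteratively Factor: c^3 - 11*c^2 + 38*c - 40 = (c - 5)*(c^2 - 6*c + 8) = (c - 5)*(c - 4)*(c - 2)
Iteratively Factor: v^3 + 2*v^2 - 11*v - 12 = (v + 1)*(v^2 + v - 12) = (v + 1)*(v + 4)*(v - 3)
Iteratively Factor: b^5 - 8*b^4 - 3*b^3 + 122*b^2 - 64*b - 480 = (b + 2)*(b^4 - 10*b^3 + 17*b^2 + 88*b - 240) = (b - 5)*(b + 2)*(b^3 - 5*b^2 - 8*b + 48) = (b - 5)*(b + 2)*(b + 3)*(b^2 - 8*b + 16) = (b - 5)*(b - 4)*(b + 2)*(b + 3)*(b - 4)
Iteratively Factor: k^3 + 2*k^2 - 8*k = (k)*(k^2 + 2*k - 8) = k*(k - 2)*(k + 4)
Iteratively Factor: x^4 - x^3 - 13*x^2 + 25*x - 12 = (x - 1)*(x^3 - 13*x + 12) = (x - 3)*(x - 1)*(x^2 + 3*x - 4) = (x - 3)*(x - 1)^2*(x + 4)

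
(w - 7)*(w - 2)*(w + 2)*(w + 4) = w^4 - 3*w^3 - 32*w^2 + 12*w + 112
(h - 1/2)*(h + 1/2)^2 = h^3 + h^2/2 - h/4 - 1/8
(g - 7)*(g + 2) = g^2 - 5*g - 14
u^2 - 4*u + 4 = (u - 2)^2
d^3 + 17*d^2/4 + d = d*(d + 1/4)*(d + 4)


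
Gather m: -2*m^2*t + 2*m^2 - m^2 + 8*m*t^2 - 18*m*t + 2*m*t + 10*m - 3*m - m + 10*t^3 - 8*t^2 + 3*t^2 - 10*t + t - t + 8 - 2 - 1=m^2*(1 - 2*t) + m*(8*t^2 - 16*t + 6) + 10*t^3 - 5*t^2 - 10*t + 5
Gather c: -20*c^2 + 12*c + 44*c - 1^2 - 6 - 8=-20*c^2 + 56*c - 15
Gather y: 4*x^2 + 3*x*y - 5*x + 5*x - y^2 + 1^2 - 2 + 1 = 4*x^2 + 3*x*y - y^2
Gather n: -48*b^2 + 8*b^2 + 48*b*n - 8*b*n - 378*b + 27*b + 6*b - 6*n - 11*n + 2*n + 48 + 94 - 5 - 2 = -40*b^2 - 345*b + n*(40*b - 15) + 135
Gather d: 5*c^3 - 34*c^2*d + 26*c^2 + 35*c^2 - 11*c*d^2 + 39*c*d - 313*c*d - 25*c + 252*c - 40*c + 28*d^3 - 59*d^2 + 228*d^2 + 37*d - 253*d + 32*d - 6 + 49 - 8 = 5*c^3 + 61*c^2 + 187*c + 28*d^3 + d^2*(169 - 11*c) + d*(-34*c^2 - 274*c - 184) + 35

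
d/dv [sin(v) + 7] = cos(v)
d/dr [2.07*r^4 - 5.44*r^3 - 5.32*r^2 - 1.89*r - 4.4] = 8.28*r^3 - 16.32*r^2 - 10.64*r - 1.89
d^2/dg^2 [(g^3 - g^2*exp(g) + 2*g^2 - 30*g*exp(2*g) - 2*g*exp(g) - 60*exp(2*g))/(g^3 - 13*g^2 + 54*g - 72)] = (-g^8*exp(g) - 120*g^7*exp(2*g) + 26*g^7*exp(g) + 3120*g^6*exp(2*g) - 245*g^6*exp(g) + 30*g^6 - 31140*g^5*exp(2*g) + 826*g^5*exp(g) - 324*g^5 + 138540*g^4*exp(2*g) + 1444*g^4*exp(g) + 216*g^4 - 157380*g^3*exp(2*g) - 17344*g^3*exp(g) + 8784*g^3 - 879480*g^2*exp(2*g) + 37584*g^2*exp(g) - 34560*g^2 + 3255120*g*exp(2*g) - 4320*g*exp(g) + 31104*g - 3270240*exp(2*g) - 46656*exp(g) + 20736)/(g^9 - 39*g^8 + 669*g^7 - 6625*g^6 + 41742*g^5 - 173556*g^4 + 476280*g^3 - 832032*g^2 + 839808*g - 373248)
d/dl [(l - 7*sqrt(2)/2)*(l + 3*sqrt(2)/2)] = 2*l - 2*sqrt(2)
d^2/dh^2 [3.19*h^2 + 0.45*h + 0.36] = 6.38000000000000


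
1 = 1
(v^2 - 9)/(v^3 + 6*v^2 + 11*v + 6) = (v - 3)/(v^2 + 3*v + 2)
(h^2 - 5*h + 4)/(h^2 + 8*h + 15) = (h^2 - 5*h + 4)/(h^2 + 8*h + 15)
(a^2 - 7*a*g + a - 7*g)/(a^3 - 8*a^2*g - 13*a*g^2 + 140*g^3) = (a + 1)/(a^2 - a*g - 20*g^2)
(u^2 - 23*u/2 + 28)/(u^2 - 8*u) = (u - 7/2)/u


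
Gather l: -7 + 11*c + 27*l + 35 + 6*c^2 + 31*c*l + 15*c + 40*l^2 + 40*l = 6*c^2 + 26*c + 40*l^2 + l*(31*c + 67) + 28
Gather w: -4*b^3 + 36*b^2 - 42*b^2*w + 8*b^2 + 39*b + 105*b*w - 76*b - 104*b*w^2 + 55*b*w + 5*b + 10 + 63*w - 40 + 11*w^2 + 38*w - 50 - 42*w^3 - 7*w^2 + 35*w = -4*b^3 + 44*b^2 - 32*b - 42*w^3 + w^2*(4 - 104*b) + w*(-42*b^2 + 160*b + 136) - 80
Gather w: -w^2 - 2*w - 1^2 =-w^2 - 2*w - 1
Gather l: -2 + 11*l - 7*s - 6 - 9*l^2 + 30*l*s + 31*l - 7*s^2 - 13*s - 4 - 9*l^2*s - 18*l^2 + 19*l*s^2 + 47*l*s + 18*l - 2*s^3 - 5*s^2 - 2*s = l^2*(-9*s - 27) + l*(19*s^2 + 77*s + 60) - 2*s^3 - 12*s^2 - 22*s - 12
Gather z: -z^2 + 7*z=-z^2 + 7*z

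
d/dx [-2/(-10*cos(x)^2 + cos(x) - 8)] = 2*(20*cos(x) - 1)*sin(x)/(10*sin(x)^2 + cos(x) - 18)^2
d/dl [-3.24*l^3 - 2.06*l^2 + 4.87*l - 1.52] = -9.72*l^2 - 4.12*l + 4.87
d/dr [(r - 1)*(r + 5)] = 2*r + 4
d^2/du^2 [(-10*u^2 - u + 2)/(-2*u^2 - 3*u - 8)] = 28*(-4*u^3 - 36*u^2 - 6*u + 45)/(8*u^6 + 36*u^5 + 150*u^4 + 315*u^3 + 600*u^2 + 576*u + 512)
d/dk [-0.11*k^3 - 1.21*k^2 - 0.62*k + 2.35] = -0.33*k^2 - 2.42*k - 0.62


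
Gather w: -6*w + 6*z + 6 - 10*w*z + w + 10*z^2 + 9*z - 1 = w*(-10*z - 5) + 10*z^2 + 15*z + 5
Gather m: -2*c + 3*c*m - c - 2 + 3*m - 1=-3*c + m*(3*c + 3) - 3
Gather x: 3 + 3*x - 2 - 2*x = x + 1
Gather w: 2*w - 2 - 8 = 2*w - 10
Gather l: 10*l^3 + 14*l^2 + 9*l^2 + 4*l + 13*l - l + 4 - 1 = 10*l^3 + 23*l^2 + 16*l + 3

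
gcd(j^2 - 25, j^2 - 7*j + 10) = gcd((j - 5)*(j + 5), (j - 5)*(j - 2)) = j - 5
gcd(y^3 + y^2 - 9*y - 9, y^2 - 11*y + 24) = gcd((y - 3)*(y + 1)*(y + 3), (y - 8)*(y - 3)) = y - 3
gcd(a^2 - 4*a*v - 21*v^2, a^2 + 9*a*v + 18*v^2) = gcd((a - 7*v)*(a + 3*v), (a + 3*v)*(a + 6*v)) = a + 3*v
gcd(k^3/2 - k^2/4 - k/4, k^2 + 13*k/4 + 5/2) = 1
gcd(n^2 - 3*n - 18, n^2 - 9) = n + 3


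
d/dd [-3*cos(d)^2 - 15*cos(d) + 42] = 3*(2*cos(d) + 5)*sin(d)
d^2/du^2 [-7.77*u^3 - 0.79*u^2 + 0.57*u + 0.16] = -46.62*u - 1.58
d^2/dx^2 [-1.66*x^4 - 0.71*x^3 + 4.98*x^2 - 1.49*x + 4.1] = -19.92*x^2 - 4.26*x + 9.96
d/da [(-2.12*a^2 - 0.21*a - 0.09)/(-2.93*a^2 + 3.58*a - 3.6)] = (-8.2049*a^2 + 14.7366*a + 1.0782)/(8.5849*a^4 - 20.9788*a^3 + 33.9124*a^2 - 25.776*a + 12.96)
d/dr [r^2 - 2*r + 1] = 2*r - 2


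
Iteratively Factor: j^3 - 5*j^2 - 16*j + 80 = (j + 4)*(j^2 - 9*j + 20) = (j - 4)*(j + 4)*(j - 5)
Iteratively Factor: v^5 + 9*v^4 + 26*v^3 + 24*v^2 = (v + 2)*(v^4 + 7*v^3 + 12*v^2) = v*(v + 2)*(v^3 + 7*v^2 + 12*v) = v*(v + 2)*(v + 3)*(v^2 + 4*v) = v^2*(v + 2)*(v + 3)*(v + 4)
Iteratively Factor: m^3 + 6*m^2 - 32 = (m + 4)*(m^2 + 2*m - 8) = (m - 2)*(m + 4)*(m + 4)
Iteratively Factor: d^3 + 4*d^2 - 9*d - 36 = (d + 4)*(d^2 - 9) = (d - 3)*(d + 4)*(d + 3)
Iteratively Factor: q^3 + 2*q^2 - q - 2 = (q + 1)*(q^2 + q - 2) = (q + 1)*(q + 2)*(q - 1)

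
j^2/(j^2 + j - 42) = j^2/(j^2 + j - 42)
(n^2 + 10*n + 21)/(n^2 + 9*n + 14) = (n + 3)/(n + 2)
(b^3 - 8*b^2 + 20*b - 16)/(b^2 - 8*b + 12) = (b^2 - 6*b + 8)/(b - 6)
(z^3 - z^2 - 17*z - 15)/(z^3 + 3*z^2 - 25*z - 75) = (z + 1)/(z + 5)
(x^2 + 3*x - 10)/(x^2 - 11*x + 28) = (x^2 + 3*x - 10)/(x^2 - 11*x + 28)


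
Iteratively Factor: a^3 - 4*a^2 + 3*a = (a - 3)*(a^2 - a) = (a - 3)*(a - 1)*(a)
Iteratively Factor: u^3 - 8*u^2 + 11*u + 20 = (u - 4)*(u^2 - 4*u - 5) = (u - 4)*(u + 1)*(u - 5)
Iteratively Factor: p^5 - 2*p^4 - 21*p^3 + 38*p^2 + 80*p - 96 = (p - 4)*(p^4 + 2*p^3 - 13*p^2 - 14*p + 24) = (p - 4)*(p - 1)*(p^3 + 3*p^2 - 10*p - 24) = (p - 4)*(p - 1)*(p + 2)*(p^2 + p - 12) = (p - 4)*(p - 1)*(p + 2)*(p + 4)*(p - 3)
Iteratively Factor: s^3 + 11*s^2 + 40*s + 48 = (s + 4)*(s^2 + 7*s + 12) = (s + 3)*(s + 4)*(s + 4)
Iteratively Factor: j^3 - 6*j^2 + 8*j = (j - 4)*(j^2 - 2*j) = (j - 4)*(j - 2)*(j)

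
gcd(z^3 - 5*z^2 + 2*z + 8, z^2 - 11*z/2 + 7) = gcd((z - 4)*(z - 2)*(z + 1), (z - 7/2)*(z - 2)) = z - 2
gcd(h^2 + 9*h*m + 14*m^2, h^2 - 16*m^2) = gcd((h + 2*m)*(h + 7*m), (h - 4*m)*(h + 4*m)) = 1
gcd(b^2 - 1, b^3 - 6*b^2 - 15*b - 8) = b + 1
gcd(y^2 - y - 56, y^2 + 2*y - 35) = y + 7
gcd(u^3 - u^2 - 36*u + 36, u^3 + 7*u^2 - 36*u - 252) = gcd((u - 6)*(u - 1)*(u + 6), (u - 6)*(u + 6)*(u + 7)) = u^2 - 36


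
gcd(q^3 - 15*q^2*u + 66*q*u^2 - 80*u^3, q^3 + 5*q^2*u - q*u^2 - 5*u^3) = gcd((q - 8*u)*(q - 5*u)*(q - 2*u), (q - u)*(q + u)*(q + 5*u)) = 1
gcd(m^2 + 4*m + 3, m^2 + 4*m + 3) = m^2 + 4*m + 3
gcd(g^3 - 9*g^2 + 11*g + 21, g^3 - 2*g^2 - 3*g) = g^2 - 2*g - 3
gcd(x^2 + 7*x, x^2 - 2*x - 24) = 1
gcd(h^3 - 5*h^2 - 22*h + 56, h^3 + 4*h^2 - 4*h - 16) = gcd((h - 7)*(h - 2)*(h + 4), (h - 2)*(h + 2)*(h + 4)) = h^2 + 2*h - 8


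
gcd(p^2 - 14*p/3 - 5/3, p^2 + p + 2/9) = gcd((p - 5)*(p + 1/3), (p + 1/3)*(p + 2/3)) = p + 1/3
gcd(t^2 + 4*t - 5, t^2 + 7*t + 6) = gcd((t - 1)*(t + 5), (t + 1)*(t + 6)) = 1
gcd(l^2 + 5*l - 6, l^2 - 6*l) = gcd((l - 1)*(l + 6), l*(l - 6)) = 1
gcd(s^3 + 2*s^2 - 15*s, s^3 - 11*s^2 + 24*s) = s^2 - 3*s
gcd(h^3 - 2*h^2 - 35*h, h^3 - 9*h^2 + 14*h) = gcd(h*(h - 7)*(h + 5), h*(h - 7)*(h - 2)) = h^2 - 7*h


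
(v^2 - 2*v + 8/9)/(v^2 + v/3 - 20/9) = (3*v - 2)/(3*v + 5)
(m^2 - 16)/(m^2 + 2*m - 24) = (m + 4)/(m + 6)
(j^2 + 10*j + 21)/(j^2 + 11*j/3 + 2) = 3*(j + 7)/(3*j + 2)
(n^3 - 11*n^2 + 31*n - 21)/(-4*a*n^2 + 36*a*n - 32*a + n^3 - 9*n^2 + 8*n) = (-n^2 + 10*n - 21)/(4*a*n - 32*a - n^2 + 8*n)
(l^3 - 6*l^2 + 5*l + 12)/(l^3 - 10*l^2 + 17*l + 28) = (l - 3)/(l - 7)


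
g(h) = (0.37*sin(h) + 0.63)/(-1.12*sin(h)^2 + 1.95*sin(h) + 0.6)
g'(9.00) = 0.22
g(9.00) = 0.64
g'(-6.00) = -0.50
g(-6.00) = 0.69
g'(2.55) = 0.04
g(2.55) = 0.62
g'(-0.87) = -0.50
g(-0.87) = -0.22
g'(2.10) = -0.13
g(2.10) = 0.66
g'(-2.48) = 1.30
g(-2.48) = -0.39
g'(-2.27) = 0.49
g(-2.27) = -0.22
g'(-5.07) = 0.11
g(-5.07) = 0.68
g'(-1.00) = -0.31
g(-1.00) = -0.17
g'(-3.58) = 0.20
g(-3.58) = 0.64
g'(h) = (2.24*sin(h)*cos(h) - 1.95*cos(h))*(0.37*sin(h) + 0.63)/(-1.12*sin(h)^2 + 1.95*sin(h) + 0.6)^2 + 0.37*cos(h)/(-1.12*sin(h)^2 + 1.95*sin(h) + 0.6) = 0.262984878369494*(0.4144*sin(h)^2 + 1.4112*sin(h) - 1.0065)*cos(h)/(0.574358974358974*sin(h)^2 - 1.0*sin(h) - 0.307692307692308)^2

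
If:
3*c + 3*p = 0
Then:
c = -p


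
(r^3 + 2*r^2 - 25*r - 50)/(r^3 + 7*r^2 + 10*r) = (r - 5)/r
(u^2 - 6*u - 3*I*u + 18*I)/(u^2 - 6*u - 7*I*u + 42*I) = (u - 3*I)/(u - 7*I)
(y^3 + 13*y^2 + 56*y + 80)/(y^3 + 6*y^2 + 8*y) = (y^2 + 9*y + 20)/(y*(y + 2))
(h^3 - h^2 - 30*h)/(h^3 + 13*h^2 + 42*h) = (h^2 - h - 30)/(h^2 + 13*h + 42)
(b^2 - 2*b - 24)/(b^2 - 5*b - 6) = (b + 4)/(b + 1)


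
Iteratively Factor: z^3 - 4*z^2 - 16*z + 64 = (z - 4)*(z^2 - 16) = (z - 4)^2*(z + 4)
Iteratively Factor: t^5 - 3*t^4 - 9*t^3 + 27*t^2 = (t - 3)*(t^4 - 9*t^2) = (t - 3)^2*(t^3 + 3*t^2) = t*(t - 3)^2*(t^2 + 3*t) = t*(t - 3)^2*(t + 3)*(t)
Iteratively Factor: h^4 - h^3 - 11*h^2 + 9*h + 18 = (h - 2)*(h^3 + h^2 - 9*h - 9) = (h - 2)*(h + 1)*(h^2 - 9) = (h - 3)*(h - 2)*(h + 1)*(h + 3)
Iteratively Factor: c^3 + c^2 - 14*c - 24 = (c + 3)*(c^2 - 2*c - 8) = (c - 4)*(c + 3)*(c + 2)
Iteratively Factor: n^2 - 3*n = (n - 3)*(n)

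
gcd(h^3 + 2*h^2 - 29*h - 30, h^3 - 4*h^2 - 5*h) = h^2 - 4*h - 5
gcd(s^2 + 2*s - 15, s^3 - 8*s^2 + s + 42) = s - 3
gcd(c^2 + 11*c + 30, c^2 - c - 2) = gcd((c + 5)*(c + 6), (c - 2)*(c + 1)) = 1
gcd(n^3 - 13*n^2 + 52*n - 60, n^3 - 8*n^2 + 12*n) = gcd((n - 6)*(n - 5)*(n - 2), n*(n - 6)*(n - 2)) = n^2 - 8*n + 12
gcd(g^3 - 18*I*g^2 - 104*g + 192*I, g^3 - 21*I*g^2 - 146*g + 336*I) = g^2 - 14*I*g - 48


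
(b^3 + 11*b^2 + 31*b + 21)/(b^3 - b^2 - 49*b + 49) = (b^2 + 4*b + 3)/(b^2 - 8*b + 7)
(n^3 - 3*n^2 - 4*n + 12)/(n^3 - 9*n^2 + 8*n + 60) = (n^2 - 5*n + 6)/(n^2 - 11*n + 30)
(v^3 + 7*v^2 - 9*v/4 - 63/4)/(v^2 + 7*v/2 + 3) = (2*v^2 + 11*v - 21)/(2*(v + 2))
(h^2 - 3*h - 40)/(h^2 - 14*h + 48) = (h + 5)/(h - 6)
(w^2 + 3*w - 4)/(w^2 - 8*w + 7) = (w + 4)/(w - 7)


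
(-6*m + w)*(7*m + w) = -42*m^2 + m*w + w^2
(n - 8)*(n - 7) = n^2 - 15*n + 56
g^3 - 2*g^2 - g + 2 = (g - 2)*(g - 1)*(g + 1)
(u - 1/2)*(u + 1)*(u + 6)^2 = u^4 + 25*u^3/2 + 83*u^2/2 + 12*u - 18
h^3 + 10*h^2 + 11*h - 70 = (h - 2)*(h + 5)*(h + 7)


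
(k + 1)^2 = k^2 + 2*k + 1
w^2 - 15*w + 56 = (w - 8)*(w - 7)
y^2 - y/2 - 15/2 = (y - 3)*(y + 5/2)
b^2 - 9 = (b - 3)*(b + 3)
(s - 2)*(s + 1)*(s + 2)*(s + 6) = s^4 + 7*s^3 + 2*s^2 - 28*s - 24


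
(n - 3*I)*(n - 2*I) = n^2 - 5*I*n - 6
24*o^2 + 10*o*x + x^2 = (4*o + x)*(6*o + x)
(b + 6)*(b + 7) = b^2 + 13*b + 42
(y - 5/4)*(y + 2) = y^2 + 3*y/4 - 5/2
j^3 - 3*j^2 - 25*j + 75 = (j - 5)*(j - 3)*(j + 5)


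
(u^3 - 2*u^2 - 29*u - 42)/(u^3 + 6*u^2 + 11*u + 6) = (u - 7)/(u + 1)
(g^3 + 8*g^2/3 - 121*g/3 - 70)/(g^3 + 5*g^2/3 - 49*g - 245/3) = (g - 6)/(g - 7)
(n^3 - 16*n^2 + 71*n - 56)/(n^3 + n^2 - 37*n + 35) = (n^2 - 15*n + 56)/(n^2 + 2*n - 35)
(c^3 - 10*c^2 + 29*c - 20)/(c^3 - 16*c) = (c^2 - 6*c + 5)/(c*(c + 4))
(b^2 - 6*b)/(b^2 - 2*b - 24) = b/(b + 4)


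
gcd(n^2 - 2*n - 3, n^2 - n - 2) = n + 1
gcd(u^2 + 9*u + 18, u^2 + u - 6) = u + 3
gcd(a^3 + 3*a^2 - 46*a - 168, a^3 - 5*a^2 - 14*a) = a - 7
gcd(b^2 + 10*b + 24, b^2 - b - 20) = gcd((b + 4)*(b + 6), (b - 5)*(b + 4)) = b + 4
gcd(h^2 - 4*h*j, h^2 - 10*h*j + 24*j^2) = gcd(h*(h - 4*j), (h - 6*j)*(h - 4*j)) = h - 4*j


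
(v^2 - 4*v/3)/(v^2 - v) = (v - 4/3)/(v - 1)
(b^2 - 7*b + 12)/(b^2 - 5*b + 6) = (b - 4)/(b - 2)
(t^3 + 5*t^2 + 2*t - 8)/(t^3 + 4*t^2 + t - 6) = (t + 4)/(t + 3)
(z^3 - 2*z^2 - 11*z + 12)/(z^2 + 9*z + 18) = (z^2 - 5*z + 4)/(z + 6)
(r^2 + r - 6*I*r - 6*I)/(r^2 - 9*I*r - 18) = (r + 1)/(r - 3*I)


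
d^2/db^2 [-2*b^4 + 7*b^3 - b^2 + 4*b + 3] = -24*b^2 + 42*b - 2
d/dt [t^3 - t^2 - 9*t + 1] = 3*t^2 - 2*t - 9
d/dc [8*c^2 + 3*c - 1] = 16*c + 3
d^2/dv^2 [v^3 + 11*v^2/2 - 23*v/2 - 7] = 6*v + 11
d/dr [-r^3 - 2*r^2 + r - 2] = -3*r^2 - 4*r + 1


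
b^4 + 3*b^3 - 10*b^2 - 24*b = b*(b - 3)*(b + 2)*(b + 4)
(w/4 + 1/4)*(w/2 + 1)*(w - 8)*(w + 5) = w^4/8 - 47*w^2/8 - 63*w/4 - 10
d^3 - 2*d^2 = d^2*(d - 2)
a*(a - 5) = a^2 - 5*a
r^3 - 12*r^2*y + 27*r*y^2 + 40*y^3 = (r - 8*y)*(r - 5*y)*(r + y)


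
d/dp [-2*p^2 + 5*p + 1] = 5 - 4*p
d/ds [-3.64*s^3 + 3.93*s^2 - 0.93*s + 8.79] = -10.92*s^2 + 7.86*s - 0.93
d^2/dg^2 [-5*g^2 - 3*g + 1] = -10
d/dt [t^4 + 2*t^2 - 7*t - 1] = 4*t^3 + 4*t - 7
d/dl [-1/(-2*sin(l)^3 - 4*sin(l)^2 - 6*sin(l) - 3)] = 2*(-4*sin(l) + 3*cos(l)^2 - 6)*cos(l)/(2*sin(l)^3 + 4*sin(l)^2 + 6*sin(l) + 3)^2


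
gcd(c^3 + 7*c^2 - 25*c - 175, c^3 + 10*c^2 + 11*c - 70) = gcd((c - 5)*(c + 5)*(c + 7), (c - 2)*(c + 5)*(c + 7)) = c^2 + 12*c + 35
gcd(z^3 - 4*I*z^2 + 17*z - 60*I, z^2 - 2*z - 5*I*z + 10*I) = z - 5*I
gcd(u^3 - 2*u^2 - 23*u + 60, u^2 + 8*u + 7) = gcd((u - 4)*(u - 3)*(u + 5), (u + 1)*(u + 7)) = 1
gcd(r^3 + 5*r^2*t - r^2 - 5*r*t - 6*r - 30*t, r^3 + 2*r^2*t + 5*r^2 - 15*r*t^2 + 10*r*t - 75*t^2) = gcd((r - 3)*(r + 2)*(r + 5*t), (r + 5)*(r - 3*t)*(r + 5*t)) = r + 5*t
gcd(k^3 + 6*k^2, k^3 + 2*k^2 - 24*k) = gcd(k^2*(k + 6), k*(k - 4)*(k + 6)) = k^2 + 6*k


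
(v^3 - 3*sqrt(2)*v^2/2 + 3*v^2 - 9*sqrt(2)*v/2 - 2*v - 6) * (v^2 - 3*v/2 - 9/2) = v^5 - 3*sqrt(2)*v^4/2 + 3*v^4/2 - 11*v^3 - 9*sqrt(2)*v^3/4 - 33*v^2/2 + 27*sqrt(2)*v^2/2 + 18*v + 81*sqrt(2)*v/4 + 27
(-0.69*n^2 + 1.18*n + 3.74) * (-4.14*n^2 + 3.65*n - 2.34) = 2.8566*n^4 - 7.4037*n^3 - 9.562*n^2 + 10.8898*n - 8.7516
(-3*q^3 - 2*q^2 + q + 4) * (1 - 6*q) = 18*q^4 + 9*q^3 - 8*q^2 - 23*q + 4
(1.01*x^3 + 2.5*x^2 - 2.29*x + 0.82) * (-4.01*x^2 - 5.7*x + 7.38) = -4.0501*x^5 - 15.782*x^4 + 2.3867*x^3 + 28.2148*x^2 - 21.5742*x + 6.0516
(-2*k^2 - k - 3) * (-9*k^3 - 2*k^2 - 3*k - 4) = 18*k^5 + 13*k^4 + 35*k^3 + 17*k^2 + 13*k + 12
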